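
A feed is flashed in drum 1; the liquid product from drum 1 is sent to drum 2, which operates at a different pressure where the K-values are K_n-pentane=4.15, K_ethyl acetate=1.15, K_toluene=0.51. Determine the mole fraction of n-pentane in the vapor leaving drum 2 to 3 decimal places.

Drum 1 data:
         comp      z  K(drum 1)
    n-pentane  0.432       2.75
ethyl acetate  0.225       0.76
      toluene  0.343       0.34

Drum 1:
Let ψ₁ = V/F and solve Σ zᵢ(Kᵢ−1)/(1+ψ₁(Kᵢ−1)) = 0.
Feasibility: ΣzᵢKᵢ = 1.476, Σzᵢ/Kᵢ = 1.462 — both > 1, two phases present.
Newton–Raphson from ψ₁ = 0.4:
  ψ₁ = 0.400: g = 0.0774, g' = -0.749 → ψ₁ = 0.503
  ψ₁ = 0.503: g = 0.0016, g' = -0.726 → ψ₁ = 0.505
Converged at ψ₁ = 0.505.
Drum-1 compositions:
  n-pentane: x = 0.229, y = 0.630
  ethyl acetate: x = 0.256, y = 0.195
  toluene: x = 0.515, y = 0.175
Drum-2 feed = drum-1 liquid: z₂ = (0.2292, 0.2561, 0.5147).
Drum 2:
Newton–Raphson from ψ₂ = 0.5:
  ψ₂ = 0.500: g = -0.0179, g' = -0.565 → ψ₂ = 0.468
  ψ₂ = 0.468: g = 0.0003, g' = -0.584 → ψ₂ = 0.469
Converged at ψ₂ = 0.469.
  n-pentane: x = 0.093, y = 0.384
  ethyl acetate: x = 0.239, y = 0.275
  toluene: x = 0.668, y = 0.341

y_n-pentane (drum 2) = 0.384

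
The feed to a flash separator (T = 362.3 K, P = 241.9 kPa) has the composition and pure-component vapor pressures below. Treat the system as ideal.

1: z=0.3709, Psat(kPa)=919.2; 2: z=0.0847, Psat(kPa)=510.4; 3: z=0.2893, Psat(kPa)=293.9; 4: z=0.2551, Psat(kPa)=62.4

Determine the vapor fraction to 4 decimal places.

ψ = 0.7622

Raoult's law: Kᵢ = Pᵢˢᵃᵗ/P = Pᵢˢᵃᵗ/241.9.
  K_1 = 919.2/241.9 = 3.799917, K_2 = 510.4/241.9 = 2.109963, K_3 = 293.9/241.9 = 1.214965, K_4 = 62.4/241.9 = 0.257958
Let ψ = V/F and solve Σ zᵢ(Kᵢ−1)/(1+ψ(Kᵢ−1)) = 0.
g(0) = ΣzᵢKᵢ − 1 = 1.0054 and g(1) = 1 − Σzᵢ/Kᵢ = -0.3648, so a root lies in (0, 1).
Newton iteration, ψ⁰ = 0.5:
  ψ = 0.5000: g = 0.24837, g' = -0.9139 → ψ = 0.7718
  ψ = 0.7718: g = -0.01045, g' = -1.1004 → ψ = 0.7623
  ψ = 0.7623: g = -0.00009, g' = -1.0809 → ψ = 0.7622
Converged at ψ = 0.7622.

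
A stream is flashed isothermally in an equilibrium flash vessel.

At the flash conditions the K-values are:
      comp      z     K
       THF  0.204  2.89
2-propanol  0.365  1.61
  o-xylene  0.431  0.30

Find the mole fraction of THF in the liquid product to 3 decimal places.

Newton–Raphson from ψ = 0.43:
  ψ = 0.430: g = -0.0425, g' = -0.739 → ψ = 0.372
Converged at ψ = 0.372.
Compositions from xᵢ = zᵢ/(1+ψ(Kᵢ−1)), yᵢ = Kᵢxᵢ:
  THF: x = 0.120, y = 0.346
  2-propanol: x = 0.298, y = 0.479
  o-xylene: x = 0.583, y = 0.175

x_THF = 0.120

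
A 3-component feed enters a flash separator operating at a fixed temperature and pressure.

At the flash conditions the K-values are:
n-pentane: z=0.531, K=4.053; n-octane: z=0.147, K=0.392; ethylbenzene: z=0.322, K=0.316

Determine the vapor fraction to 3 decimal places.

Let ψ = V/F and solve Σ zᵢ(Kᵢ−1)/(1+ψ(Kᵢ−1)) = 0.
Check two-phase: ΣzᵢKᵢ = 2.312 > 1 and Σzᵢ/Kᵢ = 1.525 > 1, so g(0) = 1.312 > 0 and g(1) = -0.525 < 0.
Newton iteration, ψ⁰ = 0.5:
  ψ = 0.500: g = 0.1785, g' = -1.235 → ψ = 0.644
  ψ = 0.644: g = 0.0054, g' = -1.191 → ψ = 0.649
Converged at ψ = 0.649.

ψ = 0.649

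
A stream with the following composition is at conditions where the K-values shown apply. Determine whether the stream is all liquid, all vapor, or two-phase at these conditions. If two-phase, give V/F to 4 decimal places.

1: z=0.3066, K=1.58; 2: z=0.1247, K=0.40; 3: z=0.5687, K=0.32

all liquid

ΣzᵢKᵢ = 0.7163; Σzᵢ/Kᵢ = 2.2830.
Since ΣzᵢKᵢ < 1 the mixture is below its bubble point — single liquid phase.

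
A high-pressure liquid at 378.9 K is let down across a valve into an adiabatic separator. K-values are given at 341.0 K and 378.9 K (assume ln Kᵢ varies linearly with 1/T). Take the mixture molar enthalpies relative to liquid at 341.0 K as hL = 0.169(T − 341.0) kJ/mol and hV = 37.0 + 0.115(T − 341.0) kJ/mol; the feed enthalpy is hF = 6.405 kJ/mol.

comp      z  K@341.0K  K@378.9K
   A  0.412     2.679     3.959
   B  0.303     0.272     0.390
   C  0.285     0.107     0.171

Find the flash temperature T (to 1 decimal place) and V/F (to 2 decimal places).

Adiabatic flash: solve Rachford–Rice at each trial T, then check hF = ψ·hV(T) + (1−ψ)·hL(T).
  T = 341.0 K: K = (2.679, 0.272, 0.107), RR gives ψ = 0.159, H_out = 5.880 kJ/mol
  T = 378.9 K: K = (3.959, 0.390, 0.171), RR gives ψ = 0.372, H_out = 19.398 kJ/mol
  T = 359.9 K: K = (3.289, 0.329, 0.137), RR gives ψ = 0.280, H_out = 13.262 kJ/mol
  T = 350.4 K: K = (2.975, 0.300, 0.121), RR gives ψ = 0.224, H_out = 9.779 kJ/mol
  T = 345.7 K: K = (2.825, 0.286, 0.114), RR gives ψ = 0.193, H_out = 7.898 kJ/mol
  T = 343.4 K: K = (2.753, 0.279, 0.111), RR gives ψ = 0.177, H_out = 6.930 kJ/mol
Linear interpolation between T = 341.0 (H_out = 5.880) and T = 343.4 (H_out = 6.930) on hF = 6.405 gives T ≈ 342.2 K, at which ψ = 0.17.

T = 342.2 K, V/F = 0.17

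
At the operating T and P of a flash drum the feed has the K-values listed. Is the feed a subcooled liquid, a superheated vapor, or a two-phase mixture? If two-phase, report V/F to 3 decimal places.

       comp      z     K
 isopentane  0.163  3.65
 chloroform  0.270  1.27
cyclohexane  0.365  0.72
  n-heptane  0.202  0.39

ΣzᵢKᵢ = 1.279; Σzᵢ/Kᵢ = 1.282.
Both exceed 1, so a two-phase solution exists.
Let ψ = V/F and solve Σ zᵢ(Kᵢ−1)/(1+ψ(Kᵢ−1)) = 0.
Newton iteration, ψ⁰ = 0.5:
  ψ = 0.500: g = -0.0461, g' = -0.421 → ψ = 0.391
  ψ = 0.391: g = 0.0017, g' = -0.458 → ψ = 0.394
Converged at ψ = 0.394.

two-phase, V/F = 0.394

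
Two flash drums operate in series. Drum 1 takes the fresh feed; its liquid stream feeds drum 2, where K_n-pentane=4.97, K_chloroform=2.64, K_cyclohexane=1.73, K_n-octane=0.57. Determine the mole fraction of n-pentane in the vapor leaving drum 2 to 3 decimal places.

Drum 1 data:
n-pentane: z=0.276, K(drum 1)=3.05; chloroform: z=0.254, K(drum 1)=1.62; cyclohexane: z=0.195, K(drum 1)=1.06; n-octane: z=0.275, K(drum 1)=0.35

Drum 1:
Material balance + equilibrium reduce to Σ zᵢ(Kᵢ−1)/(1+ψ₁(Kᵢ−1)) = 0.
g(0) = ΣzᵢKᵢ − 1 = 0.556 and g(1) = 1 − Σzᵢ/Kᵢ = -0.217, so a root lies in (0, 1).
Iterate (Newton) starting at ψ₁ = 0.39:
  ψ₁ = 0.390: g = 0.2132, g' = -0.631 → ψ₁ = 0.728
  ψ₁ = 0.728: g = 0.0074, g' = -0.652 → ψ₁ = 0.739
Converged at ψ₁ = 0.739.
Drum-1 compositions:
  n-pentane: x = 0.110, y = 0.335
  chloroform: x = 0.174, y = 0.282
  cyclohexane: x = 0.187, y = 0.198
  n-octane: x = 0.529, y = 0.185
Drum-2 feed = drum-1 liquid: z₂ = (0.1097, 0.1742, 0.1867, 0.5294).
Drum 2:
Iterate (Newton) starting at ψ₂ = 0.32:
  ψ₂ = 0.320: g = 0.2257, g' = -0.734 → ψ₂ = 0.628
  ψ₂ = 0.628: g = 0.0472, g' = -0.486 → ψ₂ = 0.725
  ψ₂ = 0.725: g = 0.0013, g' = -0.462 → ψ₂ = 0.728
Converged at ψ₂ = 0.728.
  n-pentane: x = 0.028, y = 0.140
  chloroform: x = 0.079, y = 0.210
  cyclohexane: x = 0.122, y = 0.211
  n-octane: x = 0.770, y = 0.439

y_n-pentane (drum 2) = 0.140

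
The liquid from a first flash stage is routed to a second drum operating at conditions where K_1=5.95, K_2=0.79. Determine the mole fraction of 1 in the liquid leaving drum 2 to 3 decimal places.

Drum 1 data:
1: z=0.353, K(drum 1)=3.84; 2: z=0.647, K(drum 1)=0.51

x_1 (drum 2) = 0.041

Drum 1:
Material balance + equilibrium reduce to Σ zᵢ(Kᵢ−1)/(1+ψ₁(Kᵢ−1)) = 0.
g(0) = ΣzᵢKᵢ − 1 = 0.685 and g(1) = 1 − Σzᵢ/Kᵢ = -0.361, so a root lies in (0, 1).
Binary case is linear: z₁(K₁−1)(1+ψ₁(K₂−1)) + z₂(K₂−1)(1+ψ₁(K₁−1)) = 0
⇒ ψ₁ = [z₁(K₁−1)+z₂(K₂−1)] / [−(K₁−1)(K₂−1)] = 0.6855/1.3916 = 0.493
Drum-1 compositions:
  1: x = 0.147, y = 0.565
  2: x = 0.853, y = 0.435
Drum-2 feed = drum-1 liquid: z₂ = (0.1471, 0.8529).
Drum 2:
Let ψ₂ = V/F and solve Σ zᵢ(Kᵢ−1)/(1+ψ₂(Kᵢ−1)) = 0.
Feasibility: ΣzᵢKᵢ = 1.549, Σzᵢ/Kᵢ = 1.104 — both > 1, two phases present.
Iterate (Newton) starting at ψ₂ = 0.5:
  ψ₂ = 0.500: g = 0.0095, g' = -0.346 → ψ₂ = 0.527
  ψ₂ = 0.527: g = 0.0003, g' = -0.324 → ψ₂ = 0.528
Converged at ψ₂ = 0.528.
  1: x = 0.041, y = 0.242
  2: x = 0.959, y = 0.758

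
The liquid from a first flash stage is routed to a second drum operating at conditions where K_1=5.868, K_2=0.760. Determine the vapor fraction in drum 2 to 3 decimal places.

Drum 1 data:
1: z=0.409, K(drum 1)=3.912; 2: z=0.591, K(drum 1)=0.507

Drum 1:
Let ψ₁ = V/F and solve Σ zᵢ(Kᵢ−1)/(1+ψ₁(Kᵢ−1)) = 0.
Check two-phase: ΣzᵢKᵢ = 1.900 > 1 and Σzᵢ/Kᵢ = 1.270 > 1, so g(0) = 0.900 > 0 and g(1) = -0.270 < 0.
Binary case is linear: z₁(K₁−1)(1+ψ₁(K₂−1)) + z₂(K₂−1)(1+ψ₁(K₁−1)) = 0
⇒ ψ₁ = [z₁(K₁−1)+z₂(K₂−1)] / [−(K₁−1)(K₂−1)] = 0.8996/1.4356 = 0.627
Drum-1 compositions:
  1: x = 0.145, y = 0.566
  2: x = 0.855, y = 0.434
Drum-2 feed = drum-1 liquid: z₂ = (0.1448, 0.8552).
Drum 2:
Let ψ₂ = V/F and solve Σ zᵢ(Kᵢ−1)/(1+ψ₂(Kᵢ−1)) = 0.
g(0) = ΣzᵢKᵢ − 1 = 0.500 and g(1) = 1 − Σzᵢ/Kᵢ = -0.150, so a root lies in (0, 1).
Binary case is linear: z₁(K₁−1)(1+ψ₂(K₂−1)) + z₂(K₂−1)(1+ψ₂(K₁−1)) = 0
⇒ ψ₂ = [z₁(K₁−1)+z₂(K₂−1)] / [−(K₁−1)(K₂−1)] = 0.4996/1.1683 = 0.428
  1: x = 0.047, y = 0.276
  2: x = 0.953, y = 0.724

V/F (drum 2) = 0.428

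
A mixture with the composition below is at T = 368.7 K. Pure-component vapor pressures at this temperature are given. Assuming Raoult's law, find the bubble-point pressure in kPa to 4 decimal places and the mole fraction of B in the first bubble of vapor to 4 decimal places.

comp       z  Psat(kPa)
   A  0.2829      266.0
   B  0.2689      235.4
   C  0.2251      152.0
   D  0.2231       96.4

At the bubble point ψ → 0, so ΣzᵢKᵢ = 1 with Kᵢ = Pᵢˢᵃᵗ/P ⇒ P = ΣzᵢPᵢˢᵃᵗ.
P = 0.2829·266.0 + 0.2689·235.4 + 0.2251·152.0 + 0.2231·96.4 = 194.2725 kPa
yᵢ = zᵢPᵢˢᵃᵗ/P ⇒ y_B = 0.2689·235.4/194.2725 = 0.3258

Pbub = 194.2725 kPa, y_B = 0.3258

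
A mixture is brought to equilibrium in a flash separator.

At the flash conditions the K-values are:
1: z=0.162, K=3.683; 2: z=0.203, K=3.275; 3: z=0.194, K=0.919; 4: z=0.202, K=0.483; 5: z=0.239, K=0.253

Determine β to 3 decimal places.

β = 0.454

Material balance + equilibrium reduce to Σ zᵢ(Kᵢ−1)/(1+β(Kᵢ−1)) = 0.
Feasibility: ΣzᵢKᵢ = 1.598, Σzᵢ/Kᵢ = 1.680 — both > 1, two phases present.
Newton iteration, β⁰ = 0.5:
  β = 0.500: g = -0.0405, g' = -0.882 → β = 0.454
Converged at β = 0.454.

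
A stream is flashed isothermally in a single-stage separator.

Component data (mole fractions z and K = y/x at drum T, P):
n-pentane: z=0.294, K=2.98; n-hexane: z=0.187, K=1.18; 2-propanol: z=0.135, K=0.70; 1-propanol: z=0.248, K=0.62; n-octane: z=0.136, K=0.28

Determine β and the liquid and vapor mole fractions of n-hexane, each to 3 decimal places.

β = 0.512, x_n-hexane = 0.171, y_n-hexane = 0.202

Rachford–Rice: g(β) = Σ zᵢ(Kᵢ−1)/(1+β(Kᵢ−1)) = 0.
Feasibility: ΣzᵢKᵢ = 1.383, Σzᵢ/Kᵢ = 1.336 — both > 1, two phases present.
Iterate (Newton) starting at β = 0.5:
  β = 0.500: g = 0.0064, g' = -0.540 → β = 0.512
Converged at β = 0.512.
Compositions from xᵢ = zᵢ/(1+β(Kᵢ−1)), yᵢ = Kᵢxᵢ:
  n-pentane: x = 0.146, y = 0.435
  n-hexane: x = 0.171, y = 0.202
  2-propanol: x = 0.159, y = 0.112
  1-propanol: x = 0.308, y = 0.191
  n-octane: x = 0.215, y = 0.060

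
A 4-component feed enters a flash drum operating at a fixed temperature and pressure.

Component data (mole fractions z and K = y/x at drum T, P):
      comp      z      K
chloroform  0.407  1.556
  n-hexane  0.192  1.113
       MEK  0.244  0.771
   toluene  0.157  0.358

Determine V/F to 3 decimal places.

Material balance + equilibrium reduce to Σ zᵢ(Kᵢ−1)/(1+V/F(Kᵢ−1)) = 0.
Check two-phase: ΣzᵢKᵢ = 1.091 > 1 and Σzᵢ/Kᵢ = 1.189 > 1, so g(0) = 0.091 > 0 and g(1) = -0.189 < 0.
Newton iteration, V/F⁰ = 0.54:
  V/F = 0.540: g = -0.0236, g' = -0.245 → V/F = 0.444
  V/F = 0.444: g = -0.0010, g' = -0.226 → V/F = 0.439
Converged at V/F = 0.439.

V/F = 0.439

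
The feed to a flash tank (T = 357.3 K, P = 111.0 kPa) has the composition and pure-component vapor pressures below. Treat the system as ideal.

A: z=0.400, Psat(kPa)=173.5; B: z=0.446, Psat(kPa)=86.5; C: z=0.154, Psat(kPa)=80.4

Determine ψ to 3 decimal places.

ψ = 0.635

Raoult's law: Kᵢ = Pᵢˢᵃᵗ/P = Pᵢˢᵃᵗ/111.0.
  K_A = 173.5/111.0 = 1.56306, K_B = 86.5/111.0 = 0.77928, K_C = 80.4/111.0 = 0.72432
Rachford–Rice: g(ψ) = Σ zᵢ(Kᵢ−1)/(1+ψ(Kᵢ−1)) = 0.
Check two-phase: ΣzᵢKᵢ = 1.084 > 1 and Σzᵢ/Kᵢ = 1.041 > 1, so g(0) = 0.084 > 0 and g(1) = -0.041 < 0.
Newton–Raphson from ψ = 0.45:
  ψ = 0.450: g = 0.0219, g' = -0.123 → ψ = 0.629
  ψ = 0.629: g = 0.0007, g' = -0.116 → ψ = 0.635
Converged at ψ = 0.635.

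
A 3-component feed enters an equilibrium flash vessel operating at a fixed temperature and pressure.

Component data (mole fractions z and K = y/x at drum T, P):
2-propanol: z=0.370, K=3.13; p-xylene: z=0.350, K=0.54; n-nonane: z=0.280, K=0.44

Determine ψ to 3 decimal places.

Rachford–Rice: g(ψ) = Σ zᵢ(Kᵢ−1)/(1+ψ(Kᵢ−1)) = 0.
Feasibility: ΣzᵢKᵢ = 1.470, Σzᵢ/Kᵢ = 1.403 — both > 1, two phases present.
Newton–Raphson from ψ = 0.62:
  ψ = 0.620: g = -0.1258, g' = -0.663 → ψ = 0.430
  ψ = 0.430: g = 0.0040, g' = -0.725 → ψ = 0.436
Converged at ψ = 0.436.

ψ = 0.436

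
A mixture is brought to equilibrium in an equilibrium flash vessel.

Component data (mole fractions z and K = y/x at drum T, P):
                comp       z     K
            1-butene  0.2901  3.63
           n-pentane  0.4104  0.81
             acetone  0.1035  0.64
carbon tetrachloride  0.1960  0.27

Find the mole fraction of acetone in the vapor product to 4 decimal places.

y_acetone = 0.0794

Rachford–Rice: g(β) = Σ zᵢ(Kᵢ−1)/(1+β(Kᵢ−1)) = 0.
Feasibility: ΣzᵢKᵢ = 1.5046, Σzᵢ/Kᵢ = 1.4742 — both > 1, two phases present.
Newton iteration, β⁰ = 0.5:
  β = 0.5000: g = -0.02735, g' = -0.6715 → β = 0.4593
  β = 0.4593: g = 0.00025, g' = -0.6850 → β = 0.4596
Converged at β = 0.4596.
Compositions from xᵢ = zᵢ/(1+β(Kᵢ−1)), yᵢ = Kᵢxᵢ:
  1-butene: x = 0.1313, y = 0.4768
  n-pentane: x = 0.4497, y = 0.3642
  acetone: x = 0.1240, y = 0.0794
  carbon tetrachloride: x = 0.2950, y = 0.0796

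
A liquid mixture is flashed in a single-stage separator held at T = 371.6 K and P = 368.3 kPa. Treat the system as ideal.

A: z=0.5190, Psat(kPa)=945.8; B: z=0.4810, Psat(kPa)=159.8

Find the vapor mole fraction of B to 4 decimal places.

Raoult's law: Kᵢ = Pᵢˢᵃᵗ/P = Pᵢˢᵃᵗ/368.3.
  K_A = 945.8/368.3 = 2.568015, K_B = 159.8/368.3 = 0.433885
Rachford–Rice: g(V/F) = Σ zᵢ(Kᵢ−1)/(1+V/F(Kᵢ−1)) = 0.
Feasibility: ΣzᵢKᵢ = 1.5415, Σzᵢ/Kᵢ = 1.3107 — both > 1, two phases present.
Binary case is linear: z₁(K₁−1)(1+V/F(K₂−1)) + z₂(K₂−1)(1+V/F(K₁−1)) = 0
⇒ V/F = [z₁(K₁−1)+z₂(K₂−1)] / [−(K₁−1)(K₂−1)] = 0.54150/0.88768 = 0.6100
Compositions from xᵢ = zᵢ/(1+V/F(Kᵢ−1)), yᵢ = Kᵢxᵢ:
  A: x = 0.2653, y = 0.6812
  B: x = 0.7347, y = 0.3188

y_B = 0.3188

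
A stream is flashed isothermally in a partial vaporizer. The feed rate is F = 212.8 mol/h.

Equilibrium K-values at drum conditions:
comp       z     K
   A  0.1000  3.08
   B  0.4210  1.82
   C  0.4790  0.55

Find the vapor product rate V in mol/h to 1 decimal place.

Let β = V/F and solve Σ zᵢ(Kᵢ−1)/(1+β(Kᵢ−1)) = 0.
Feasibility: ΣzᵢKᵢ = 1.3377, Σzᵢ/Kᵢ = 1.1347 — both > 1, two phases present.
Iterate (Newton) starting at β = 0.5:
  β = 0.5000: g = 0.06867, g' = -0.4078 → β = 0.6684
  β = 0.6684: g = 0.00176, g' = -0.3922 → β = 0.6728
Converged at β = 0.6728.
Then V = β·F = 0.6728·212.8 = 143.2 mol/h and L = F − V = 69.6 mol/h.

V = 143.2 mol/h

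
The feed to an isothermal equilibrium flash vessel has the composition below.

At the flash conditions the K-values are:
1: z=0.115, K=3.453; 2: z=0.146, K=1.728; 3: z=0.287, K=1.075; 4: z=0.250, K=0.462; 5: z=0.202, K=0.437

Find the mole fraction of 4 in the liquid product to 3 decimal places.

Rachford–Rice: g(V/F) = Σ zᵢ(Kᵢ−1)/(1+V/F(Kᵢ−1)) = 0.
g(0) = ΣzᵢKᵢ − 1 = 0.162 and g(1) = 1 − Σzᵢ/Kᵢ = -0.388, so a root lies in (0, 1).
Newton–Raphson from V/F = 0.5:
  V/F = 0.500: g = -0.1169, g' = -0.442 → V/F = 0.236
  V/F = 0.236: g = 0.0055, g' = -0.516 → V/F = 0.246
Converged at V/F = 0.246.
Compositions from xᵢ = zᵢ/(1+V/F(Kᵢ−1)), yᵢ = Kᵢxᵢ:
  1: x = 0.072, y = 0.248
  2: x = 0.124, y = 0.214
  3: x = 0.282, y = 0.303
  4: x = 0.288, y = 0.133
  5: x = 0.235, y = 0.102

x_4 = 0.288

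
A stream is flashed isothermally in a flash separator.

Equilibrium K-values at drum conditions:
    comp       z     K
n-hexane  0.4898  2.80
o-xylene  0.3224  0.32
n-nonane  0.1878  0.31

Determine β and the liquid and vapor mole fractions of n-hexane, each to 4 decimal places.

Rachford–Rice: g(β) = Σ zᵢ(Kᵢ−1)/(1+β(Kᵢ−1)) = 0.
g(0) = ΣzᵢKᵢ − 1 = 0.5328 and g(1) = 1 − Σzᵢ/Kᵢ = -0.7882, so a root lies in (0, 1).
Iterate (Newton) starting at β = 0.5:
  β = 0.5000: g = -0.06598, g' = -0.9902 → β = 0.4334
  β = 0.4334: g = -0.00040, g' = -0.9825 → β = 0.4330
Converged at β = 0.4330.
Compositions from xᵢ = zᵢ/(1+β(Kᵢ−1)), yᵢ = Kᵢxᵢ:
  n-hexane: x = 0.2753, y = 0.7708
  o-xylene: x = 0.4569, y = 0.1462
  n-nonane: x = 0.2678, y = 0.0830

β = 0.4330, x_n-hexane = 0.2753, y_n-hexane = 0.7708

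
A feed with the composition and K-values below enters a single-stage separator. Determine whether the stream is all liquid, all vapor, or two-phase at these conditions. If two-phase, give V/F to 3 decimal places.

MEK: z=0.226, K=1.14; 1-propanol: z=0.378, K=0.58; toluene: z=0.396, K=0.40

all liquid

ΣzᵢKᵢ = 0.635; Σzᵢ/Kᵢ = 1.840.
Since ΣzᵢKᵢ < 1 the mixture is below its bubble point — single liquid phase.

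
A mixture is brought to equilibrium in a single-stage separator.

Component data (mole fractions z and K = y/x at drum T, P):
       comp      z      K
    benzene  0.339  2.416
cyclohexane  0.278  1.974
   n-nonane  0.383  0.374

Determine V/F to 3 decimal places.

Rachford–Rice: g(V/F) = Σ zᵢ(Kᵢ−1)/(1+V/F(Kᵢ−1)) = 0.
Check two-phase: ΣzᵢKᵢ = 1.511 > 1 and Σzᵢ/Kᵢ = 1.305 > 1, so g(0) = 0.511 > 0 and g(1) = -0.305 < 0.
Newton–Raphson from V/F = 0.49:
  V/F = 0.490: g = 0.1208, g' = -0.670 → V/F = 0.670
  V/F = 0.670: g = -0.0030, g' = -0.721 → V/F = 0.666
Converged at V/F = 0.666.

V/F = 0.666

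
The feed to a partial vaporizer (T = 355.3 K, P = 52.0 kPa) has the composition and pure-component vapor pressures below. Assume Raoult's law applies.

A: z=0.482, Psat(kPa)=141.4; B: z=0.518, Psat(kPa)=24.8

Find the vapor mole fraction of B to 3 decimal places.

y_B = 0.366

Raoult's law: Kᵢ = Pᵢˢᵃᵗ/P = Pᵢˢᵃᵗ/52.0.
  K_A = 141.4/52.0 = 2.71923, K_B = 24.8/52.0 = 0.47692
Material balance + equilibrium reduce to Σ zᵢ(Kᵢ−1)/(1+β(Kᵢ−1)) = 0.
Check two-phase: ΣzᵢKᵢ = 1.558 > 1 and Σzᵢ/Kᵢ = 1.263 > 1, so g(0) = 0.558 > 0 and g(1) = -0.263 < 0.
Binary case is linear: z₁(K₁−1)(1+β(K₂−1)) + z₂(K₂−1)(1+β(K₁−1)) = 0
⇒ β = [z₁(K₁−1)+z₂(K₂−1)] / [−(K₁−1)(K₂−1)] = 0.5577/0.8993 = 0.620
Compositions from xᵢ = zᵢ/(1+β(Kᵢ−1)), yᵢ = Kᵢxᵢ:
  A: x = 0.233, y = 0.634
  B: x = 0.767, y = 0.366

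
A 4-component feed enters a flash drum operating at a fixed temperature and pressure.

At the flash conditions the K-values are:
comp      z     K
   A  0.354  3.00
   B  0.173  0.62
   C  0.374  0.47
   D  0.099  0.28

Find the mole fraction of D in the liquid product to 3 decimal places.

x_D = 0.133

Rachford–Rice: g(β) = Σ zᵢ(Kᵢ−1)/(1+β(Kᵢ−1)) = 0.
Feasibility: ΣzᵢKᵢ = 1.373, Σzᵢ/Kᵢ = 1.546 — both > 1, two phases present.
Newton iteration, β⁰ = 0.5:
  β = 0.500: g = -0.1082, g' = -0.712 → β = 0.348
  β = 0.348: g = 0.0036, g' = -0.775 → β = 0.353
Converged at β = 0.353.
Compositions from xᵢ = zᵢ/(1+β(Kᵢ−1)), yᵢ = Kᵢxᵢ:
  A: x = 0.208, y = 0.623
  B: x = 0.200, y = 0.124
  C: x = 0.460, y = 0.216
  D: x = 0.133, y = 0.037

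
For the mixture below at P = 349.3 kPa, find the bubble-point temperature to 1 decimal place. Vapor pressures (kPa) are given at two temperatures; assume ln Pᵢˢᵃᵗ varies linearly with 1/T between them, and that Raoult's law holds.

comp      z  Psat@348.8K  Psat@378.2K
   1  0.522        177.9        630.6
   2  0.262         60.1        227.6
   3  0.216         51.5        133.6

T = 373.7 K

Bubble-point temperature: ΣzᵢPᵢˢᵃᵗ(T) = P. Interpolate ln Pᵢˢᵃᵗ = aᵢ + bᵢ/T.
  T = 348.8 K: ΣzᵢPᵢˢᵃᵗ = 119.73 kPa
  T = 378.2 K: ΣzᵢPᵢˢᵃᵗ = 417.66 kPa
  T = 363.5 K: ΣzᵢPᵢˢᵃᵗ = 229.11 kPa
  T = 370.9 K: ΣzᵢPᵢˢᵃᵗ = 311.75 kPa
  T = 374.5 K: ΣzᵢPᵢˢᵃᵗ = 360.62 kPa
  T = 372.7 K: ΣzᵢPᵢˢᵃᵗ = 335.41 kPa
Interpolating between 372.7 K and 374.5 K gives T ≈ 373.7 K.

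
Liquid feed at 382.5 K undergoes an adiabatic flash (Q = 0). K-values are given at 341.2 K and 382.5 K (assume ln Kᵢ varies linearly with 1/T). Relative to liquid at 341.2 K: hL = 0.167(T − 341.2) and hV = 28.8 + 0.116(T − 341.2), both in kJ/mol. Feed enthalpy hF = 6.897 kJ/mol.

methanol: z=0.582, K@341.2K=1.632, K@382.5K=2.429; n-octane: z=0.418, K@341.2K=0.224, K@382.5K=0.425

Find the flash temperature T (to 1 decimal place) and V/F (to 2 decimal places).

Adiabatic flash: solve Rachford–Rice at each trial T, then check hF = ψ·hV(T) + (1−ψ)·hL(T).
  T = 341.2 K: K = (1.632, 0.224), RR gives ψ = 0.089, H_out = 2.552 kJ/mol
  T = 382.5 K: K = (2.429, 0.425), RR gives ψ = 0.720, H_out = 26.108 kJ/mol
  T = 361.9 K: K = (2.015, 0.314), RR gives ψ = 0.437, H_out = 15.582 kJ/mol
  T = 351.5 K: K = (1.818, 0.267), RR gives ψ = 0.282, H_out = 9.707 kJ/mol
  T = 346.4 K: K = (1.725, 0.245), RR gives ψ = 0.194, H_out = 6.404 kJ/mol
  T = 348.9 K: K = (1.770, 0.255), RR gives ψ = 0.239, H_out = 8.070 kJ/mol
  T = 347.6 K: K = (1.747, 0.250), RR gives ψ = 0.216, H_out = 7.216 kJ/mol
Linear interpolation between T = 346.4 (H_out = 6.404) and T = 347.6 (H_out = 7.216) on hF = 6.897 gives T ≈ 347.1 K, at which ψ = 0.21.

T = 347.1 K, V/F = 0.21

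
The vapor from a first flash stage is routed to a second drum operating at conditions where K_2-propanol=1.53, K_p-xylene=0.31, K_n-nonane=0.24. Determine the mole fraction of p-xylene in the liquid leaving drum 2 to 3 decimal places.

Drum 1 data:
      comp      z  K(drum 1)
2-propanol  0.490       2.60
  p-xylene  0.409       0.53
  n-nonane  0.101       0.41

Drum 1:
Rachford–Rice: g(ψ₁) = Σ zᵢ(Kᵢ−1)/(1+ψ₁(Kᵢ−1)) = 0.
g(0) = ΣzᵢKᵢ − 1 = 0.532 and g(1) = 1 − Σzᵢ/Kᵢ = -0.207, so a root lies in (0, 1).
Iterate (Newton) starting at ψ₁ = 0.5:
  ψ₁ = 0.500: g = 0.0997, g' = -0.612 → ψ₁ = 0.663
  ψ₁ = 0.663: g = 0.0034, g' = -0.581 → ψ₁ = 0.669
Converged at ψ₁ = 0.669.
Drum-1 compositions:
  2-propanol: x = 0.237, y = 0.615
  p-xylene: x = 0.596, y = 0.316
  n-nonane: x = 0.167, y = 0.068
Drum-2 feed = drum-1 vapor: z₂ = (0.6155, 0.3161, 0.0684).
Drum 2:
Rachford–Rice: g(ψ₂) = Σ zᵢ(Kᵢ−1)/(1+ψ₂(Kᵢ−1)) = 0.
Check two-phase: ΣzᵢKᵢ = 1.056 > 1 and Σzᵢ/Kᵢ = 1.707 > 1, so g(0) = 0.056 > 0 and g(1) = -0.707 < 0.
Newton iteration, ψ₂⁰ = 0.33:
  ψ₂ = 0.330: g = -0.0742, g' = -0.448 → ψ₂ = 0.164
  ψ₂ = 0.164: g = -0.0054, g' = -0.389 → ψ₂ = 0.151
Converged at ψ₂ = 0.151.
  2-propanol: x = 0.570, y = 0.872
  p-xylene: x = 0.353, y = 0.109
  n-nonane: x = 0.077, y = 0.019

x_p-xylene (drum 2) = 0.353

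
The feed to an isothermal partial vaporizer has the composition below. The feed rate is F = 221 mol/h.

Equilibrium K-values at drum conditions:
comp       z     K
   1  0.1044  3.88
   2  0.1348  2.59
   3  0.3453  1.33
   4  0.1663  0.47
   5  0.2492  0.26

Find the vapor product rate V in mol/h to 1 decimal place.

V = 87.6 mol/h

Rachford–Rice: g(ψ) = Σ zᵢ(Kᵢ−1)/(1+ψ(Kᵢ−1)) = 0.
g(0) = ΣzᵢKᵢ − 1 = 0.3564 and g(1) = 1 − Σzᵢ/Kᵢ = -0.6509, so a root lies in (0, 1).
Newton iteration, ψ⁰ = 0.5:
  ψ = 0.5000: g = -0.07219, g' = -0.7092 → ψ = 0.3982
  ψ = 0.3982: g = -0.00117, g' = -0.6944 → ψ = 0.3965
Converged at ψ = 0.3965.
Then V = ψ·F = 0.3965·221 = 87.6 mol/h and L = F − V = 133.4 mol/h.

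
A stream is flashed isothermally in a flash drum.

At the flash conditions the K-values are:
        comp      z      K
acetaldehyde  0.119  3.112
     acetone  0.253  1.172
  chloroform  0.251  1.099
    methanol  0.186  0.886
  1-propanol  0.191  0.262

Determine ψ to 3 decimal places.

Material balance + equilibrium reduce to Σ zᵢ(Kᵢ−1)/(1+ψ(Kᵢ−1)) = 0.
g(0) = ΣzᵢKᵢ − 1 = 0.158 and g(1) = 1 − Σzᵢ/Kᵢ = -0.421, so a root lies in (0, 1).
Newton–Raphson from ψ = 0.62:
  ψ = 0.620: g = -0.1111, g' = -0.464 → ψ = 0.381
  ψ = 0.381: g = -0.0141, g' = -0.376 → ψ = 0.343
Converged at ψ = 0.343.

ψ = 0.343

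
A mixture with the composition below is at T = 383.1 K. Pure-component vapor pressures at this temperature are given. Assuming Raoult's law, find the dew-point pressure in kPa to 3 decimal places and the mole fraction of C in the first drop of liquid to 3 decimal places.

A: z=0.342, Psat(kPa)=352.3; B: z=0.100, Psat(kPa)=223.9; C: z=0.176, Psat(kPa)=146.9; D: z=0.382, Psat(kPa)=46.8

Pdew = 92.783 kPa, x_C = 0.111

At the dew point ψ → 1, so Σzᵢ/Kᵢ = 1 with Kᵢ = Pᵢˢᵃᵗ/P ⇒ 1/P = Σzᵢ/Pᵢˢᵃᵗ.
1/P = 0.342/352.3 + 0.100/223.9 + 0.176/146.9 + 0.382/46.8 = 0.010778 ⇒ P = 92.783 kPa
xᵢ = zᵢP/Pᵢˢᵃᵗ ⇒ x_C = 0.176·92.783/146.9 = 0.111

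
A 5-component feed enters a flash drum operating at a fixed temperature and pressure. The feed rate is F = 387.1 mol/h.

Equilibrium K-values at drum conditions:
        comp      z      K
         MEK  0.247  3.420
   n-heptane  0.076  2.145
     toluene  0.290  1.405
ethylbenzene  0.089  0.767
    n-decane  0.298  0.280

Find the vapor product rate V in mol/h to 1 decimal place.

Material balance + equilibrium reduce to Σ zᵢ(Kᵢ−1)/(1+ψ(Kᵢ−1)) = 0.
Feasibility: ΣzᵢKᵢ = 1.567, Σzᵢ/Kᵢ = 1.494 — both > 1, two phases present.
Newton iteration, ψ⁰ = 0.5:
  ψ = 0.500: g = 0.0648, g' = -0.753 → ψ = 0.586
  ψ = 0.586: g = -0.0010, g' = -0.783 → ψ = 0.585
Converged at ψ = 0.585.
Then V = ψ·F = 0.5847·387.1 = 226.4 mol/h and L = F − V = 160.7 mol/h.

V = 226.4 mol/h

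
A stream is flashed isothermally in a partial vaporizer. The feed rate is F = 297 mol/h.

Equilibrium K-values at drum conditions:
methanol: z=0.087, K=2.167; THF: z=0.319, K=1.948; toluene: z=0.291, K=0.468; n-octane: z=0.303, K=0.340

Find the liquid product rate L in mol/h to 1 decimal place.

L = 272.7 mol/h

Material balance + equilibrium reduce to Σ zᵢ(Kᵢ−1)/(1+ψ(Kᵢ−1)) = 0.
g(0) = ΣzᵢKᵢ − 1 = 0.049 and g(1) = 1 − Σzᵢ/Kᵢ = -0.717, so a root lies in (0, 1).
Newton–Raphson from ψ = 0.32:
  ψ = 0.320: g = -0.1342, g' = -0.563 → ψ = 0.082
Converged at ψ = 0.082.
Then V = ψ·F = 0.0819·297 = 24.3 mol/h and L = F − V = 272.7 mol/h.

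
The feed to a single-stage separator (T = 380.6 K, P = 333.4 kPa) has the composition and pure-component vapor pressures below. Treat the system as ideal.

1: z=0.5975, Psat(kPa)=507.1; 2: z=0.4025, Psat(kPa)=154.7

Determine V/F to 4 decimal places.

V/F = 0.3422

Raoult's law: Kᵢ = Pᵢˢᵃᵗ/P = Pᵢˢᵃᵗ/333.4.
  K_1 = 507.1/333.4 = 1.520996, K_2 = 154.7/333.4 = 0.464007
Rachford–Rice: g(V/F) = Σ zᵢ(Kᵢ−1)/(1+V/F(Kᵢ−1)) = 0.
Feasibility: ΣzᵢKᵢ = 1.0956, Σzᵢ/Kᵢ = 1.2603 — both > 1, two phases present.
Binary case is linear: z₁(K₁−1)(1+V/F(K₂−1)) + z₂(K₂−1)(1+V/F(K₁−1)) = 0
⇒ V/F = [z₁(K₁−1)+z₂(K₂−1)] / [−(K₁−1)(K₂−1)] = 0.09556/0.27925 = 0.3422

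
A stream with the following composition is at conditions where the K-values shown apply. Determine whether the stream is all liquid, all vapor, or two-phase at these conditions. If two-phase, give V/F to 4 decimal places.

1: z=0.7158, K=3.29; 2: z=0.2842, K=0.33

two-phase, V/F = 0.9443

ΣzᵢKᵢ = 2.4488; Σzᵢ/Kᵢ = 1.0788.
Both exceed 1, so a two-phase solution exists.
Binary case is linear: z₁(K₁−1)(1+ψ(K₂−1)) + z₂(K₂−1)(1+ψ(K₁−1)) = 0
⇒ ψ = [z₁(K₁−1)+z₂(K₂−1)] / [−(K₁−1)(K₂−1)] = 1.44877/1.53430 = 0.9443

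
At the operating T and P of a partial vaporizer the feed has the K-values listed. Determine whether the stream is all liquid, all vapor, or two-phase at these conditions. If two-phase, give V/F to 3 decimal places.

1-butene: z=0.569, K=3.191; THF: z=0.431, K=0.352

ΣzᵢKᵢ = 1.967; Σzᵢ/Kᵢ = 1.403.
Both exceed 1, so a two-phase solution exists.
Rachford–Rice: g(ψ) = Σ zᵢ(Kᵢ−1)/(1+ψ(Kᵢ−1)) = 0.
Binary case is linear: z₁(K₁−1)(1+ψ(K₂−1)) + z₂(K₂−1)(1+ψ(K₁−1)) = 0
⇒ ψ = [z₁(K₁−1)+z₂(K₂−1)] / [−(K₁−1)(K₂−1)] = 0.9674/1.4198 = 0.681

two-phase, V/F = 0.681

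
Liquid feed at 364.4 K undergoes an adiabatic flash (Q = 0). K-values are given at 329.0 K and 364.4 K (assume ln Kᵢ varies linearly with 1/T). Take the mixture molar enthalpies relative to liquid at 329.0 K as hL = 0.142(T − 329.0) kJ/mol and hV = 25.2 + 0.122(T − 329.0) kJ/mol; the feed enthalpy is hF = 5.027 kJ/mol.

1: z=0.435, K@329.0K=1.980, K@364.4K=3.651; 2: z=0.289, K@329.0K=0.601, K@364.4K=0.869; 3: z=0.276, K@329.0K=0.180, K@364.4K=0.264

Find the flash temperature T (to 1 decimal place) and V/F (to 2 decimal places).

T = 331.1 K, V/F = 0.19

Adiabatic flash: solve Rachford–Rice at each trial T, then check hF = ψ·hV(T) + (1−ψ)·hL(T).
  T = 329.0 K: K = (1.980, 0.601, 0.180), RR gives ψ = 0.135, H_out = 3.407 kJ/mol
  T = 364.4 K: K = (3.651, 0.869, 0.264), RR gives ψ = 0.642, H_out = 20.760 kJ/mol
  T = 346.7 K: K = (2.731, 0.730, 0.220), RR gives ψ = 0.453, H_out = 13.773 kJ/mol
  T = 337.9 K: K = (2.337, 0.664, 0.200), RR gives ψ = 0.322, H_out = 9.329 kJ/mol
  T = 333.4 K: K = (2.152, 0.632, 0.190), RR gives ψ = 0.237, H_out = 6.582 kJ/mol
  T = 331.2 K: K = (2.065, 0.616, 0.185), RR gives ψ = 0.189, H_out = 5.067 kJ/mol
Linear interpolation between T = 329.0 (H_out = 3.407) and T = 331.2 (H_out = 5.067) on hF = 5.027 gives T ≈ 331.1 K, at which ψ = 0.19.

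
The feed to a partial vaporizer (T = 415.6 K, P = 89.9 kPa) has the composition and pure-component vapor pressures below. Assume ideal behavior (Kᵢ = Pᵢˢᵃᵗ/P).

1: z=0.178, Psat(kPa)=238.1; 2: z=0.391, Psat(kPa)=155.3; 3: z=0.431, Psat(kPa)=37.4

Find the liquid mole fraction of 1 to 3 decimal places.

Raoult's law: Kᵢ = Pᵢˢᵃᵗ/P = Pᵢˢᵃᵗ/89.9.
  K_1 = 238.1/89.9 = 2.64850, K_2 = 155.3/89.9 = 1.72747, K_3 = 37.4/89.9 = 0.41602
Newton iteration, β⁰ = 0.5:
  β = 0.500: g = 0.0139, g' = -0.550 → β = 0.525
Converged at β = 0.525.
Compositions from xᵢ = zᵢ/(1+β(Kᵢ−1)), yᵢ = Kᵢxᵢ:
  1: x = 0.095, y = 0.253
  2: x = 0.283, y = 0.489
  3: x = 0.622, y = 0.259

x_1 = 0.095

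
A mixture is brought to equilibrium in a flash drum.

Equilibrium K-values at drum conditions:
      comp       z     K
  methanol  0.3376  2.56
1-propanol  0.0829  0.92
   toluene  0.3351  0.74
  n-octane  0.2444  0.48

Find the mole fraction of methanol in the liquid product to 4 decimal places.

Newton–Raphson from β = 0.5:
  β = 0.5000: g = 0.01708, g' = -0.4105 → β = 0.5416
  β = 0.5416: g = 0.00021, g' = -0.4007 → β = 0.5421
Converged at β = 0.5421.
Compositions from xᵢ = zᵢ/(1+β(Kᵢ−1)), yᵢ = Kᵢxᵢ:
  methanol: x = 0.1829, y = 0.4682
  1-propanol: x = 0.0867, y = 0.0797
  toluene: x = 0.3901, y = 0.2887
  n-octane: x = 0.3403, y = 0.1634

x_methanol = 0.1829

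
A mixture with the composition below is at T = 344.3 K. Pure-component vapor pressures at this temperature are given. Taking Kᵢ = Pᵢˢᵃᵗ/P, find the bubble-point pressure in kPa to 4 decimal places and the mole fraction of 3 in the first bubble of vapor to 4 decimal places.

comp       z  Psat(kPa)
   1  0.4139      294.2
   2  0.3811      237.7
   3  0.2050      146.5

At the bubble point ψ → 0, so ΣzᵢKᵢ = 1 with Kᵢ = Pᵢˢᵃᵗ/P ⇒ P = ΣzᵢPᵢˢᵃᵗ.
P = 0.4139·294.2 + 0.3811·237.7 + 0.2050·146.5 = 242.3893 kPa
yᵢ = zᵢPᵢˢᵃᵗ/P ⇒ y_3 = 0.2050·146.5/242.3893 = 0.1239

Pbub = 242.3893 kPa, y_3 = 0.1239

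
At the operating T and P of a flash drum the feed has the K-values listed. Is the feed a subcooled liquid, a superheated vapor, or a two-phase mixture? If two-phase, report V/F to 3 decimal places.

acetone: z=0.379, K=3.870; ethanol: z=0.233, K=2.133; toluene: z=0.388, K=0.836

superheated vapor

ΣzᵢKᵢ = 2.288; Σzᵢ/Kᵢ = 0.671.
Since Σzᵢ/Kᵢ < 1 the mixture is above its dew point — single vapor phase.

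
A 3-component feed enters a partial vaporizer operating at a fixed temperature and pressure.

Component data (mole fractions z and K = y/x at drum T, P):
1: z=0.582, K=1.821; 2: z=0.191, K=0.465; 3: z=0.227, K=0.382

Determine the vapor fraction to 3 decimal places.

Rachford–Rice: g(ψ) = Σ zᵢ(Kᵢ−1)/(1+ψ(Kᵢ−1)) = 0.
Feasibility: ΣzᵢKᵢ = 1.235, Σzᵢ/Kᵢ = 1.325 — both > 1, two phases present.
Iterate (Newton) starting at ψ = 0.52:
  ψ = 0.520: g = -0.0134, g' = -0.486 → ψ = 0.492
Converged at ψ = 0.492.

ψ = 0.492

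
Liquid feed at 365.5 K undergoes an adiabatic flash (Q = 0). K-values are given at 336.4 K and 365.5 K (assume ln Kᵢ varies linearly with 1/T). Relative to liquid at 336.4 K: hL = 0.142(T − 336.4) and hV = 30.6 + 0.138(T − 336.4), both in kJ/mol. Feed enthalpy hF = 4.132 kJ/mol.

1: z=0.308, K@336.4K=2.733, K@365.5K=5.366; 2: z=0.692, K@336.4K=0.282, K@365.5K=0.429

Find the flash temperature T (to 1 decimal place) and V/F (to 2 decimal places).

Adiabatic flash: solve Rachford–Rice at each trial T, then check hF = ψ·hV(T) + (1−ψ)·hL(T).
  T = 336.4 K: K = (2.733, 0.282), RR gives ψ = 0.030, H_out = 0.908 kJ/mol
  T = 365.5 K: K = (5.366, 0.429), RR gives ψ = 0.381, H_out = 15.744 kJ/mol
  T = 350.9 K: K = (3.879, 0.351), RR gives ψ = 0.234, H_out = 9.203 kJ/mol
  T = 343.6 K: K = (3.264, 0.315), RR gives ψ = 0.144, H_out = 5.423 kJ/mol
  T = 340.0 K: K = (2.990, 0.298), RR gives ψ = 0.091, H_out = 3.296 kJ/mol
  T = 341.8 K: K = (3.125, 0.306), RR gives ψ = 0.118, H_out = 4.387 kJ/mol
Linear interpolation between T = 340.0 (H_out = 3.296) and T = 341.8 (H_out = 4.387) on hF = 4.132 gives T ≈ 341.4 K, at which ψ = 0.11.

T = 341.4 K, V/F = 0.11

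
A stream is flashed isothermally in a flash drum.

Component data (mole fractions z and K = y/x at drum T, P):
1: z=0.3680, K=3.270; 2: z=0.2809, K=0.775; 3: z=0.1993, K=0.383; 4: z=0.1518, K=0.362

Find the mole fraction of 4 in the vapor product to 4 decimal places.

Material balance + equilibrium reduce to Σ zᵢ(Kᵢ−1)/(1+β(Kᵢ−1)) = 0.
g(0) = ΣzᵢKᵢ − 1 = 0.5523 and g(1) = 1 − Σzᵢ/Kᵢ = -0.4147, so a root lies in (0, 1).
Newton iteration, β⁰ = 0.62:
  β = 0.6200: g = -0.08583, g' = -0.7145 → β = 0.4999
  β = 0.4999: g = 0.00010, g' = -0.7260 → β = 0.5000
Converged at β = 0.5000.
Compositions from xᵢ = zᵢ/(1+β(Kᵢ−1)), yᵢ = Kᵢxᵢ:
  1: x = 0.1724, y = 0.5636
  2: x = 0.3165, y = 0.2453
  3: x = 0.2882, y = 0.1104
  4: x = 0.2229, y = 0.0807

y_4 = 0.0807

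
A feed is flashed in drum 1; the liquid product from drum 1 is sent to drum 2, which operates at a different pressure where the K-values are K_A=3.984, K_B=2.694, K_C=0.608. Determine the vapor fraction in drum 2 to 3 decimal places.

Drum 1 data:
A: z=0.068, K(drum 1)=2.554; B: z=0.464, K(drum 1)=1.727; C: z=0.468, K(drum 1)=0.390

Drum 1:
Rachford–Rice: g(ψ₁) = Σ zᵢ(Kᵢ−1)/(1+ψ₁(Kᵢ−1)) = 0.
g(0) = ΣzᵢKᵢ − 1 = 0.158 and g(1) = 1 − Σzᵢ/Kᵢ = -0.495, so a root lies in (0, 1).
Iterate (Newton) starting at ψ₁ = 0.54:
  ψ₁ = 0.540: g = -0.1260, g' = -0.562 → ψ₁ = 0.316
  ψ₁ = 0.316: g = -0.0084, g' = -0.503 → ψ₁ = 0.299
Converged at ψ₁ = 0.299.
Drum-1 compositions:
  A: x = 0.046, y = 0.119
  B: x = 0.381, y = 0.658
  C: x = 0.572, y = 0.223
Drum-2 feed = drum-1 liquid: z₂ = (0.0464, 0.3811, 0.5725).
Drum 2:
Rachford–Rice: g(ψ₂) = Σ zᵢ(Kᵢ−1)/(1+ψ₂(Kᵢ−1)) = 0.
g(0) = ΣzᵢKᵢ − 1 = 0.560 and g(1) = 1 − Σzᵢ/Kᵢ = -0.095, so a root lies in (0, 1).
Newton–Raphson from ψ₂ = 0.5:
  ψ₂ = 0.500: g = 0.1260, g' = -0.523 → ψ₂ = 0.741
  ψ₂ = 0.741: g = 0.0132, g' = -0.430 → ψ₂ = 0.772
Converged at ψ₂ = 0.772.
  A: x = 0.014, y = 0.056
  B: x = 0.165, y = 0.445
  C: x = 0.821, y = 0.499

V/F (drum 2) = 0.772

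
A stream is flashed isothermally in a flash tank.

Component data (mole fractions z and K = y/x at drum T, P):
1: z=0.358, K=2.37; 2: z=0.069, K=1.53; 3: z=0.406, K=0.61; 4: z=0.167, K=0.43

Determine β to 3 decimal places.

β = 0.478

Let β = V/F and solve Σ zᵢ(Kᵢ−1)/(1+β(Kᵢ−1)) = 0.
Feasibility: ΣzᵢKᵢ = 1.274, Σzᵢ/Kᵢ = 1.250 — both > 1, two phases present.
Iterate (Newton) starting at β = 0.64:
  β = 0.640: g = -0.0722, g' = -0.446 → β = 0.478
Converged at β = 0.478.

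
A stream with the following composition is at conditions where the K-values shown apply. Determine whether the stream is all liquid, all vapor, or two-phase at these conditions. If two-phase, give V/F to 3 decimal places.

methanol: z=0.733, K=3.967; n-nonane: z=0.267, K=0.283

ΣzᵢKᵢ = 2.983; Σzᵢ/Kᵢ = 1.128.
Both exceed 1, so a two-phase solution exists.
Rachford–Rice: g(ψ) = Σ zᵢ(Kᵢ−1)/(1+ψ(Kᵢ−1)) = 0.
Iterate (Newton) starting at ψ = 0.5:
  ψ = 0.500: g = 0.5773, g' = -1.380 → ψ = 0.918
  ψ = 0.918: g = 0.0233, g' = -1.642 → ψ = 0.933
  ψ = 0.933: g = -0.0004, g' = -1.705 → ψ = 0.932
Converged at ψ = 0.932.

two-phase, V/F = 0.932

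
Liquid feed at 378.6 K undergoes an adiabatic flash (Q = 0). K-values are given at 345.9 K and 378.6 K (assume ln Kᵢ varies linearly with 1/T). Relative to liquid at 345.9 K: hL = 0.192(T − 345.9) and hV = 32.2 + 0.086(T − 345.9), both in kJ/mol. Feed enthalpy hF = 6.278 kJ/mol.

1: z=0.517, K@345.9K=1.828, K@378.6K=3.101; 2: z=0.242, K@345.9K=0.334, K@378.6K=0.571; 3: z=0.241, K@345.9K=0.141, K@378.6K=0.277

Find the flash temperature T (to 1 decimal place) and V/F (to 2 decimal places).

T = 349.3 K, V/F = 0.18

Adiabatic flash: solve Rachford–Rice at each trial T, then check hF = ψ·hV(T) + (1−ψ)·hL(T).
  T = 345.9 K: K = (1.828, 0.334, 0.141), RR gives ψ = 0.094, H_out = 3.028 kJ/mol
  T = 378.6 K: K = (3.101, 0.571, 0.277), RR gives ψ = 0.636, H_out = 24.541 kJ/mol
  T = 362.2 K: K = (2.408, 0.442, 0.200), RR gives ψ = 0.409, H_out = 15.607 kJ/mol
  T = 354.0 K: K = (2.103, 0.385, 0.169), RR gives ψ = 0.273, H_out = 10.117 kJ/mol
  T = 349.9 K: K = (1.960, 0.359, 0.154), RR gives ψ = 0.190, H_out = 6.818 kJ/mol
  T = 347.9 K: K = (1.893, 0.346, 0.147), RR gives ψ = 0.145, H_out = 5.008 kJ/mol
Linear interpolation between T = 347.9 (H_out = 5.008) and T = 349.9 (H_out = 6.818) on hF = 6.278 gives T ≈ 349.3 K, at which ψ = 0.18.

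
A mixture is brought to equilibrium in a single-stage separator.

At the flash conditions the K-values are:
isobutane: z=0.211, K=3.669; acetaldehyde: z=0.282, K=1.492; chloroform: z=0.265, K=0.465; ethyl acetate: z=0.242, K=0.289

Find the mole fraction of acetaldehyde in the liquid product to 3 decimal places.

Let ψ = V/F and solve Σ zᵢ(Kᵢ−1)/(1+ψ(Kᵢ−1)) = 0.
Check two-phase: ΣzᵢKᵢ = 1.388 > 1 and Σzᵢ/Kᵢ = 1.654 > 1, so g(0) = 0.388 > 0 and g(1) = -0.654 < 0.
Newton iteration, ψ⁰ = 0.5:
  ψ = 0.500: g = -0.1079, g' = -0.756 → ψ = 0.357
  ψ = 0.357: g = 0.0004, g' = -0.779 → ψ = 0.358
Converged at ψ = 0.358.
Compositions from xᵢ = zᵢ/(1+ψ(Kᵢ−1)), yᵢ = Kᵢxᵢ:
  isobutane: x = 0.108, y = 0.396
  acetaldehyde: x = 0.240, y = 0.358
  chloroform: x = 0.328, y = 0.152
  ethyl acetate: x = 0.325, y = 0.094

x_acetaldehyde = 0.240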